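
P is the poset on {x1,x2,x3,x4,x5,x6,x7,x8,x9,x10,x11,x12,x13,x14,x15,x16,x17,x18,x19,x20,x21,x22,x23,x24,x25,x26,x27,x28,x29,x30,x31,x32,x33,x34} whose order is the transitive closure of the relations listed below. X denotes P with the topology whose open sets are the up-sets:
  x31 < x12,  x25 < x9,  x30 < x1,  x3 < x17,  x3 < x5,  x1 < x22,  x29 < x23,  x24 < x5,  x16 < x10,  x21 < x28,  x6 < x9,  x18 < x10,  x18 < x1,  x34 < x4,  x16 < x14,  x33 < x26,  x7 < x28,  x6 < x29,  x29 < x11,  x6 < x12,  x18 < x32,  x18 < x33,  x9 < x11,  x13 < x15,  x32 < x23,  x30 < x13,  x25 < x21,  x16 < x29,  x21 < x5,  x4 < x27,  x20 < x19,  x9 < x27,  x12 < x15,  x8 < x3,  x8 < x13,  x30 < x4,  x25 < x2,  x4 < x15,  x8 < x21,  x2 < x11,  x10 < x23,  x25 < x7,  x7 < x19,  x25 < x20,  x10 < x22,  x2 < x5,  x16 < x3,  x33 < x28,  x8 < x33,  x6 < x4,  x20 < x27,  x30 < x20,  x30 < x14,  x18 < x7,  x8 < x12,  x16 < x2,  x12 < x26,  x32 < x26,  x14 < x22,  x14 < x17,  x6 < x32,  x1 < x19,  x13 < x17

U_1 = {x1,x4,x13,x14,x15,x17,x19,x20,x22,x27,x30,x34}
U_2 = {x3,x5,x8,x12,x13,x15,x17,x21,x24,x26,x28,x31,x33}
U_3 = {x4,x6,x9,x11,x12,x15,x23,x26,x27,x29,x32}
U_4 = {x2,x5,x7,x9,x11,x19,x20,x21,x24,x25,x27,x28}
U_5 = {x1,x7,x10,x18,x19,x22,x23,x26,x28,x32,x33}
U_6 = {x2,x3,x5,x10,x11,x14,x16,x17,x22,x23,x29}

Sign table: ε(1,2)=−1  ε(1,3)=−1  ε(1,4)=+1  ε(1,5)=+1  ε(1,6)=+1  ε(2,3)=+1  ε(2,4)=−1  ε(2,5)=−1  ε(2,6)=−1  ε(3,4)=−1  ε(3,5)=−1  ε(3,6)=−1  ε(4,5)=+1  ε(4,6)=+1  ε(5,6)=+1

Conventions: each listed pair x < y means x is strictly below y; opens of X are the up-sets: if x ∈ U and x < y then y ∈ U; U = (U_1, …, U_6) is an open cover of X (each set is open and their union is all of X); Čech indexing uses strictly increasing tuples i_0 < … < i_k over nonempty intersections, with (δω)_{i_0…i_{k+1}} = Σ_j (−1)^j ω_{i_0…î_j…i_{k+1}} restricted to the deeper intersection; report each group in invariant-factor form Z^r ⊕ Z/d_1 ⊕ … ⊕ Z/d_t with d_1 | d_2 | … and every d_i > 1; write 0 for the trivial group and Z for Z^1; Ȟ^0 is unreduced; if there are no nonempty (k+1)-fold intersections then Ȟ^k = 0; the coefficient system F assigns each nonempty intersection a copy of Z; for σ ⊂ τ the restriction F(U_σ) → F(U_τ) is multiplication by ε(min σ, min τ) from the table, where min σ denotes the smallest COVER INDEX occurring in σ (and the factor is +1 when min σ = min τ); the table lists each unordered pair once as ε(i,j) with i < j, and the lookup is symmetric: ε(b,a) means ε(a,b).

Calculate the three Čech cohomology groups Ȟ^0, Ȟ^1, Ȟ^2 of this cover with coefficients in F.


Ȟ^0 = Z, Ȟ^1 = 0, Ȟ^2 = Z/2

nerve simplices:
  U12={x13,x15,x17} U13={x4,x15,x27} U14={x19,x20,x27} U15={x1,x19,x22} U16={x14,x17,x22} U23={x12,x15,x26} U24={x5,x21,x24,x28} U25={x26,x28,x33} U26={x3,x5,x17} U34={x9,x11,x27} U35={x23,x26,x32} U36={x11,x23,x29} U45={x7,x19,x28} U46={x2,x5,x11} U56={x10,x22,x23}
  U123={x15} U126={x17} U134={x27} U145={x19} U156={x22} U235={x26} U245={x28} U246={x5} U346={x11} U356={x23}
C dims 6,15,10; δ0: rk 5, SNF 1^5; δ1: rk 10, SNF 1^9·2
degree 0: 6−5−0 = 1 → Ȟ^0 ≅ Z
degree 1: 15−10−5 = 0 → Ȟ^1 ≅ 0
degree 2: 10−0−10 = 0 plus torsion [2] → Ȟ^2 ≅ Z/2


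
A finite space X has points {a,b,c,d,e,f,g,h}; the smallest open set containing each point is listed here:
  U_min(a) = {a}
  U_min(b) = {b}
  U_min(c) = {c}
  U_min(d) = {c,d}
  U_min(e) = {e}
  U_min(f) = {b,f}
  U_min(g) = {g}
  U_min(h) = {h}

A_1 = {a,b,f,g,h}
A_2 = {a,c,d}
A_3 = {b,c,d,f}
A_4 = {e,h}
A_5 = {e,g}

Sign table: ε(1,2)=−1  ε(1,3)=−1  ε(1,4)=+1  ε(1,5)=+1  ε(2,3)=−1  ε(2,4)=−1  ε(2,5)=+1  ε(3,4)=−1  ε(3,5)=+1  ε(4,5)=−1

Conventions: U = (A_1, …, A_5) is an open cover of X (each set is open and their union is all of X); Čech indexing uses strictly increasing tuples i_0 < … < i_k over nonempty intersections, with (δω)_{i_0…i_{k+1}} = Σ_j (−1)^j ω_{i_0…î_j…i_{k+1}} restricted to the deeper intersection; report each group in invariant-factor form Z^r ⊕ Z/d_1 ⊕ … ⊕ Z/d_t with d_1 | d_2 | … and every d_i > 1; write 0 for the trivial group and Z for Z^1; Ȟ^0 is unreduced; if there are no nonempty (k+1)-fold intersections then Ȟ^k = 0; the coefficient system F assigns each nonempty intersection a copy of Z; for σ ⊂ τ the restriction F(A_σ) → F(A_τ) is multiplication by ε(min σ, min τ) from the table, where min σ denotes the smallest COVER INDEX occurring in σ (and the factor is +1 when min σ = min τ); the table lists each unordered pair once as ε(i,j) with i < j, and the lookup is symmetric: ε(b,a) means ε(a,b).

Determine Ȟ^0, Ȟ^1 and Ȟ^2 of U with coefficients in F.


intersection data:
  A12={a} A13={b,f} A14={h} A15={g} A23={c,d} A45={e}
C dims 5,6; δ0: rk 5, SNF 1^4·2
Ȟ^0 = (5 − 5) − 0 = 0, so Ȟ^0 ≅ 0
Ȟ^1 = (6 − 0) − 5 = 1 plus torsion [2], so Ȟ^1 ≅ Z ⊕ Z/2
Ȟ^2 = (0 − 0) − 0 = 0, so Ȟ^2 ≅ 0

Ȟ^0 ≅ 0,  Ȟ^1 ≅ Z ⊕ Z/2,  Ȟ^2 ≅ 0


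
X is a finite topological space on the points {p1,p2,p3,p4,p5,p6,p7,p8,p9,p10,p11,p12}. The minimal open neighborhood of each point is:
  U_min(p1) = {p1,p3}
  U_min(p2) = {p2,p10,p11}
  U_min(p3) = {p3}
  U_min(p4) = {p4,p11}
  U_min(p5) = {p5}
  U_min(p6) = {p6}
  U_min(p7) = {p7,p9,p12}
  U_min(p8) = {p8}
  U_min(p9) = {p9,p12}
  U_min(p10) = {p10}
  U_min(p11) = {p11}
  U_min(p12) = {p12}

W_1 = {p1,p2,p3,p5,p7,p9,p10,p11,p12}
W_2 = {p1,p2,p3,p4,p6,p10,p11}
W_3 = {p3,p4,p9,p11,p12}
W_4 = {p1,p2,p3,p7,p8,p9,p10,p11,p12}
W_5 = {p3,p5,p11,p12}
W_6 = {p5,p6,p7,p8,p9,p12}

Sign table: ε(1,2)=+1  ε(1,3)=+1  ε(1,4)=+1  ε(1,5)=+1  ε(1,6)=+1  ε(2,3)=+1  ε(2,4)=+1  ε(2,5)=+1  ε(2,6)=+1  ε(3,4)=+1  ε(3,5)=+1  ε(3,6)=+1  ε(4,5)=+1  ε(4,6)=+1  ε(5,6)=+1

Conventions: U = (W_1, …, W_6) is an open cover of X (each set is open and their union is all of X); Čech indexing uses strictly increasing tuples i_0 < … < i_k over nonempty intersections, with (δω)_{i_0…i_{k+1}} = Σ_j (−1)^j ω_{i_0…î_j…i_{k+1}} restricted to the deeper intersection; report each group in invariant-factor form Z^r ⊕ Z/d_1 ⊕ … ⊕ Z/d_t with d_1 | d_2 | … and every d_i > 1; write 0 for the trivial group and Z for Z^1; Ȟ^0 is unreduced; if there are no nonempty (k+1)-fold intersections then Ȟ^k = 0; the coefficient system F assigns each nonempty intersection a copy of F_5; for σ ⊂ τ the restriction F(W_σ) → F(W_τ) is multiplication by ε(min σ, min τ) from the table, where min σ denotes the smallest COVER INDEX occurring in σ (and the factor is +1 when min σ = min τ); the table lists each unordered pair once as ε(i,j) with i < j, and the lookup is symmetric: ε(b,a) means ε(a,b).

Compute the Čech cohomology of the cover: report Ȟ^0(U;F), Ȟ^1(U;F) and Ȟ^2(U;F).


Ȟ^0 ≅ Z/5; Ȟ^1 ≅ Z/5; Ȟ^2 ≅ 0

nerve simplices:
  W12={p1,p2,p3,p10,p11} W13={p3,p9,p11,p12} W14={p1,p2,p3,p7,p9,p10,p11,p12} W15={p3,p5,p11,p12} W16={p5,p7,p9,p12} W23={p3,p4,p11} W24={p1,p2,p3,p10,p11} W25={p3,p11} W26={p6} W34={p3,p9,p11,p12} W35={p3,p11,p12} W36={p9,p12} W45={p3,p11,p12} W46={p7,p8,p9,p12} W56={p5,p12}
  W123={p3,p11} W124={p1,p2,p3,p10,p11} W125={p3,p11} W134={p3,p9,p11,p12} W135={p3,p11,p12} W136={p9,p12} W145={p3,p11,p12} W146={p7,p9,p12} W156={p5,p12} W234={p3,p11} W235={p3,p11} W245={p3,p11} W345={p3,p11,p12} W346={p9,p12} W356={p12} W456={p12}
  W1234={p3,p11} W1235={p3,p11} W1245={p3,p11} W1345={p3,p11,p12} W1346={p9,p12} W1356={p12} W1456={p12} W2345={p3,p11} W3456={p12}
  W12345={p3,p11} W13456={p12}
C dims 6,15,16,9; δ0: rk_F5 5; δ1: rk_F5 9; δ2: rk_F5 7
degree 0: 6−5−0 = 1 → Ȟ^0 ≅ Z/5
degree 1: 15−9−5 = 1 → Ȟ^1 ≅ Z/5
degree 2: 16−7−9 = 0 → Ȟ^2 ≅ 0


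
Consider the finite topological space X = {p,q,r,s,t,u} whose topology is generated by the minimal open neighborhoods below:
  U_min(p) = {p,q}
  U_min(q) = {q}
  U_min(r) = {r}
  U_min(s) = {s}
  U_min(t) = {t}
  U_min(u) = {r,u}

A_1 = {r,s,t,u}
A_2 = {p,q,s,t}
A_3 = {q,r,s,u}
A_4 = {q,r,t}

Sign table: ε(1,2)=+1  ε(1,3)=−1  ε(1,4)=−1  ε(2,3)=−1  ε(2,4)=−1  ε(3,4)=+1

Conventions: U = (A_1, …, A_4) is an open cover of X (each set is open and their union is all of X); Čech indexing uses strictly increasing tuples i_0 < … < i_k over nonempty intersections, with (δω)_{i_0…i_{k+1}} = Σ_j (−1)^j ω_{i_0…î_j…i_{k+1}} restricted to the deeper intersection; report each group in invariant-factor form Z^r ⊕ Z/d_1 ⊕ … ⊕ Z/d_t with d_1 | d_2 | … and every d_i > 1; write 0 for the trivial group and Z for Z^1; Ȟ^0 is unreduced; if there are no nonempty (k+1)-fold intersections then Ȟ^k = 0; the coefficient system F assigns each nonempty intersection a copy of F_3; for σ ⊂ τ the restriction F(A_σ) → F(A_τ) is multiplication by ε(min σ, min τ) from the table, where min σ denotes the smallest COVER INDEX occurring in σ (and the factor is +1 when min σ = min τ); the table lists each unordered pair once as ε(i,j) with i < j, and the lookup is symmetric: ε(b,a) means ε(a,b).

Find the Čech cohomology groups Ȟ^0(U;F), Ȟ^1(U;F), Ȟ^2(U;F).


nonempty intersections:
  A12={s,t} A13={r,s,u} A14={r,t} A23={q,s} A24={q,t} A34={q,r}
  A123={s} A124={t} A134={r} A234={q}
C dims 4,6,4; δ0: rk_F3 3; δ1: rk_F3 3
Ȟ^0: (4−3)−0=1 ⇒ Z/3
Ȟ^1: (6−3)−3=0 ⇒ 0
Ȟ^2: (4−0)−3=1 ⇒ Z/3

Ȟ^0 = Z/3,  Ȟ^1 = 0,  Ȟ^2 = Z/3


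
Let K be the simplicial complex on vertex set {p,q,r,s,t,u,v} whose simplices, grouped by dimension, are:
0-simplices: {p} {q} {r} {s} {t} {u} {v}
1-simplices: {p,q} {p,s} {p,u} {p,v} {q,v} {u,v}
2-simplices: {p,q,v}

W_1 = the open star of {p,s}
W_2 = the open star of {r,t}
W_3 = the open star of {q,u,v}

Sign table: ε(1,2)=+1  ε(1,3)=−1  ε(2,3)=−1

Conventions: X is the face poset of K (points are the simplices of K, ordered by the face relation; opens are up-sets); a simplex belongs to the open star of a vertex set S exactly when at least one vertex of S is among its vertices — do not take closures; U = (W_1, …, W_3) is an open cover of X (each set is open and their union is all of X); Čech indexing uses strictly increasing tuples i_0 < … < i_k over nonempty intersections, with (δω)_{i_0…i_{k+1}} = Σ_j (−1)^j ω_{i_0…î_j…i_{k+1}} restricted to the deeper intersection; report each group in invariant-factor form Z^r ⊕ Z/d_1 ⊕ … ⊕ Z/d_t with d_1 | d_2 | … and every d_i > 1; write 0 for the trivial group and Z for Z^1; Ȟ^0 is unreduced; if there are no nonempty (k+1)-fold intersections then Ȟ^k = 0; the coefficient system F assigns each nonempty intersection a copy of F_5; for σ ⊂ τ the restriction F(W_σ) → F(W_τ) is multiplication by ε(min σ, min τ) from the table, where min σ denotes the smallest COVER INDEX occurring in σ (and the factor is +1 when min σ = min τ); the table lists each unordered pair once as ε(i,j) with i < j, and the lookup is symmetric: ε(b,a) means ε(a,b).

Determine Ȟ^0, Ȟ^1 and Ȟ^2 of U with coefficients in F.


cover nerve:
  W1={{p},{s},{p,q},{p,s},{p,u},{p,v},{p,q,v}} W2={{r},{t}} W3={{q},{u},{v},{p,q},{p,u},{p,v},{q,v},{u,v},{p,q,v}}
  W13={{p,q},{p,u},{p,v},{p,q,v}}
C dims 3,1; δ0: rk_F5 1
Ȟ^0: (3−1)−0=2 ⇒ Z/5 ⊕ Z/5
Ȟ^1: (1−0)−1=0 ⇒ 0
Ȟ^2: (0−0)−0=0 ⇒ 0

Ȟ^0(U;F) ≅ Z/5 ⊕ Z/5, Ȟ^1(U;F) ≅ 0, Ȟ^2(U;F) ≅ 0


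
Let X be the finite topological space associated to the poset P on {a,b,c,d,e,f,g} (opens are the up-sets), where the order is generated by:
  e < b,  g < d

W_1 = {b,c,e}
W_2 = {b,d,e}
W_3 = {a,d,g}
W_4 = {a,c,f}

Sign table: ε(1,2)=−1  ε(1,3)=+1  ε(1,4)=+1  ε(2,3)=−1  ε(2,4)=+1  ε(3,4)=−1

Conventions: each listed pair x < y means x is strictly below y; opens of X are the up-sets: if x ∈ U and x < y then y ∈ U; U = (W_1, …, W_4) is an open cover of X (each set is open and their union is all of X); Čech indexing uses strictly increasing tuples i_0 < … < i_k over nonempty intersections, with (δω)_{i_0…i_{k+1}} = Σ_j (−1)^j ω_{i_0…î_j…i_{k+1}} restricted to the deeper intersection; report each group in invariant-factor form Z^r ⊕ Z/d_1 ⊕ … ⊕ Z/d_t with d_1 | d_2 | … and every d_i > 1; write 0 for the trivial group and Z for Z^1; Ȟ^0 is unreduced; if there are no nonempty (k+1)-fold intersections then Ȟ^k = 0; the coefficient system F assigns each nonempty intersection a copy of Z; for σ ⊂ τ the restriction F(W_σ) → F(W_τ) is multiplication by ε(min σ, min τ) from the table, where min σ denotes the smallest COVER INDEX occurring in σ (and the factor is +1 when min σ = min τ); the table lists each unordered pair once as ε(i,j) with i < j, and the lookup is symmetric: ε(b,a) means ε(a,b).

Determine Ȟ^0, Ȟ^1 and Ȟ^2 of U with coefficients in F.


nonempty intersections:
  W12={b,e} W14={c} W23={d} W34={a}
C dims 4,4; δ0: rk 4, SNF 1^3·2
Ȟ^0: (4−4)−0=0 ⇒ 0
Ȟ^1: (4−0)−4=0 plus torsion [2] ⇒ Z/2
Ȟ^2: (0−0)−0=0 ⇒ 0

Ȟ^0 ≅ 0, Ȟ^1 ≅ Z/2, Ȟ^2 ≅ 0


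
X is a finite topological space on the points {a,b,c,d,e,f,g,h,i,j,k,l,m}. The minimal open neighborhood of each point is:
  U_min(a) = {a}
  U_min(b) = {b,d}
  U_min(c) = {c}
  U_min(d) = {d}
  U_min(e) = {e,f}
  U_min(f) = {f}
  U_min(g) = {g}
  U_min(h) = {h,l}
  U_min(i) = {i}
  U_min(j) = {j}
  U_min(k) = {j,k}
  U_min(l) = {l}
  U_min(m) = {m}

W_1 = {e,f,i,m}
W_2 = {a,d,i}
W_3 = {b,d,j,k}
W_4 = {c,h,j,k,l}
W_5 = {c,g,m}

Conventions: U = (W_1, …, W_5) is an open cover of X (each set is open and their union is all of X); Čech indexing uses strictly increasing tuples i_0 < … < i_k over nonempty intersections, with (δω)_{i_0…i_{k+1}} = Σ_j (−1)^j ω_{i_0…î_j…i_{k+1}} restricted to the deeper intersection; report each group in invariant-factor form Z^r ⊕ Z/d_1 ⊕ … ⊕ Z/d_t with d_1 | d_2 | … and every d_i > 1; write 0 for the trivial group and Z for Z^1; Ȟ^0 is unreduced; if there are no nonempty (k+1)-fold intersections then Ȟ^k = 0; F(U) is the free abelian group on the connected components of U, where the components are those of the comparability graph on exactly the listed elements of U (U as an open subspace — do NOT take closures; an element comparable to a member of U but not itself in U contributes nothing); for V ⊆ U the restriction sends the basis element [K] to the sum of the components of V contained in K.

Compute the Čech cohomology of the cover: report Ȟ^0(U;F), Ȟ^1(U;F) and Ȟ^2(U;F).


Ȟ^0(U;F) ≅ Z^9,  Ȟ^1(U;F) ≅ 0,  Ȟ^2(U;F) ≅ 0

intersection data:
  W12={i} W15={m} W23={d} W34={j,k} W45={c}
components per intersection:
  W1: {e,f} {i} {m}
  W2: {a} {d} {i}
  W3: {b,d} {j,k}
  W4: {c} {h,l} {j,k}
  W5: {c} {g} {m}
  W12: {i}
  W15: {m}
  W23: {d}
  W34: {j,k}
  W45: {c}
C dims 14,5; δ0: rk 5, SNF 1^5
Ȟ^0 = (14 − 5) − 0 = 9, so Ȟ^0 ≅ Z^9
Ȟ^1 = (5 − 0) − 5 = 0, so Ȟ^1 ≅ 0
Ȟ^2 = (0 − 0) − 0 = 0, so Ȟ^2 ≅ 0


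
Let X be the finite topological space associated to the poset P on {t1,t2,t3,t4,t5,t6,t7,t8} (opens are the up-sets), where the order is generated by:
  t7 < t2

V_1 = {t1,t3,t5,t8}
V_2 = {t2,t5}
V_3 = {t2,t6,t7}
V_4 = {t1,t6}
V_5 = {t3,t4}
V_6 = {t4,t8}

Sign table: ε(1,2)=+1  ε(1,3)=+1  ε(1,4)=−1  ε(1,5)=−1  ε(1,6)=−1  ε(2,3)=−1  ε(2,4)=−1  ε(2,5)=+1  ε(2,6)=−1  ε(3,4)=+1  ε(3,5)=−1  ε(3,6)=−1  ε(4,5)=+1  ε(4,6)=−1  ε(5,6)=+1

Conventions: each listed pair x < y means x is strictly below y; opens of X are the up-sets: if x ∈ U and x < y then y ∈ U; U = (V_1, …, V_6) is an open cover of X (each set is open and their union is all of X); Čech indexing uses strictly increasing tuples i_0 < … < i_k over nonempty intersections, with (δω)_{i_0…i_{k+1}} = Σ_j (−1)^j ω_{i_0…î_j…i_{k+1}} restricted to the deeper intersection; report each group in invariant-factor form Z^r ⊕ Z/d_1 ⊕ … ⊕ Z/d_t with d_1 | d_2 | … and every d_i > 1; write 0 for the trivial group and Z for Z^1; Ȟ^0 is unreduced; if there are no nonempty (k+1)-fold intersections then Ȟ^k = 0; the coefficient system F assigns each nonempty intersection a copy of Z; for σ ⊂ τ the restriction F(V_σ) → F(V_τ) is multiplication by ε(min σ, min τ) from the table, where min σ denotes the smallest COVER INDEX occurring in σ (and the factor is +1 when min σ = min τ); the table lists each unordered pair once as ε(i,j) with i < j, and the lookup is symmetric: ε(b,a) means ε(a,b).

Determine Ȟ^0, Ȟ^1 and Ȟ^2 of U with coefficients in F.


Ȟ^0 ≅ Z, Ȟ^1 ≅ Z^2, Ȟ^2 ≅ 0

cover nerve:
  V12={t5} V14={t1} V15={t3} V16={t8} V23={t2} V34={t6} V56={t4}
C dims 6,7; δ0: rk 5, SNF 1^5
Ȟ^0: (6−5)−0=1 ⇒ Z
Ȟ^1: (7−0)−5=2 ⇒ Z^2
Ȟ^2: (0−0)−0=0 ⇒ 0


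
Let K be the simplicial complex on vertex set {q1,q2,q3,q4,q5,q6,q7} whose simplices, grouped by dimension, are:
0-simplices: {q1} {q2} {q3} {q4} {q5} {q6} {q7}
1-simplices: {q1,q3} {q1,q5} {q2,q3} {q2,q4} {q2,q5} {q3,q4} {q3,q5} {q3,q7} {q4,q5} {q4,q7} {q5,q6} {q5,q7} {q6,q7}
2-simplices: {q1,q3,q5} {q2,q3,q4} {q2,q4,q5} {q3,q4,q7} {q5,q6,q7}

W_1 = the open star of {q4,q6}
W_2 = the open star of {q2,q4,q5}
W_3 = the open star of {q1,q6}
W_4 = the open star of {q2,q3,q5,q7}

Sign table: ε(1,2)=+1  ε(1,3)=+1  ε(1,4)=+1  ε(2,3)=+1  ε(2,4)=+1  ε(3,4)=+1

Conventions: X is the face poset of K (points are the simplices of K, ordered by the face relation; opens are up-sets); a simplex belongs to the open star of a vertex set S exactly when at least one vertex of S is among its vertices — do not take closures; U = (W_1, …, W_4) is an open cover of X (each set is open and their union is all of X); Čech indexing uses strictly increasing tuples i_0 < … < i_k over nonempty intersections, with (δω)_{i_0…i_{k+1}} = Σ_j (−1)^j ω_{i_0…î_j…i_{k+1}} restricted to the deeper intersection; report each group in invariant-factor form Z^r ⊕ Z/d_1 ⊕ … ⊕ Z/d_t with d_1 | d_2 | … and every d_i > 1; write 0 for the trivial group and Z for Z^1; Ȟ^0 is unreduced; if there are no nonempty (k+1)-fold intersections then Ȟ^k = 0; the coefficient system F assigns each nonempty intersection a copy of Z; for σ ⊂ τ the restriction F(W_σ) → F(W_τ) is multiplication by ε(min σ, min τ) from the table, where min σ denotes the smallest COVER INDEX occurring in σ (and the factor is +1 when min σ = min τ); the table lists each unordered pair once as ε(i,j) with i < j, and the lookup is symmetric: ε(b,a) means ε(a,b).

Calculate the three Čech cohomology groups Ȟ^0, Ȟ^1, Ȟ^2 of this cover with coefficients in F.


Ȟ^0(U;F) ≅ Z, Ȟ^1(U;F) ≅ 0 and Ȟ^2(U;F) ≅ 0

nerve of the cover:
  W1={{q4},{q6},{q2,q4},{q3,q4},{q4,q5},{q4,q7},{q5,q6},{q6,q7},{q2,q3,q4},{q2,q4,q5},{q3,q4,q7},{q5,q6,q7}} W2={{q2},{q4},{q5},{q1,q5},{q2,q3},{q2,q4},{q2,q5},{q3,q4},{q3,q5},{q4,q5},{q4,q7},{q5,q6},{q5,q7},{q1,q3,q5},{q2,q3,q4},{q2,q4,q5},{q3,q4,q7},{q5,q6,q7}} W3={{q1},{q6},{q1,q3},{q1,q5},{q5,q6},{q6,q7},{q1,q3,q5},{q5,q6,q7}} W4={{q2},{q3},{q5},{q7},{q1,q3},{q1,q5},{q2,q3},{q2,q4},{q2,q5},{q3,q4},{q3,q5},{q3,q7},{q4,q5},{q4,q7},{q5,q6},{q5,q7},{q6,q7},{q1,q3,q5},{q2,q3,q4},{q2,q4,q5},{q3,q4,q7},{q5,q6,q7}}
  W12={{q4},{q2,q4},{q3,q4},{q4,q5},{q4,q7},{q5,q6},{q2,q3,q4},{q2,q4,q5},{q3,q4,q7},{q5,q6,q7}} W13={{q6},{q5,q6},{q6,q7},{q5,q6,q7}} W14={{q2,q4},{q3,q4},{q4,q5},{q4,q7},{q5,q6},{q6,q7},{q2,q3,q4},{q2,q4,q5},{q3,q4,q7},{q5,q6,q7}} W23={{q1,q5},{q5,q6},{q1,q3,q5},{q5,q6,q7}} W24={{q2},{q5},{q1,q5},{q2,q3},{q2,q4},{q2,q5},{q3,q4},{q3,q5},{q4,q5},{q4,q7},{q5,q6},{q5,q7},{q1,q3,q5},{q2,q3,q4},{q2,q4,q5},{q3,q4,q7},{q5,q6,q7}} W34={{q1,q3},{q1,q5},{q5,q6},{q6,q7},{q1,q3,q5},{q5,q6,q7}}
  W123={{q5,q6},{q5,q6,q7}} W124={{q2,q4},{q3,q4},{q4,q5},{q4,q7},{q5,q6},{q2,q3,q4},{q2,q4,q5},{q3,q4,q7},{q5,q6,q7}} W134={{q5,q6},{q6,q7},{q5,q6,q7}} W234={{q1,q5},{q5,q6},{q1,q3,q5},{q5,q6,q7}}
  W1234={{q5,q6},{q5,q6,q7}}
C dims 4,6,4,1; δ0: rk 3, SNF 1^3; δ1: rk 3, SNF 1^3; δ2: rk 1, SNF 1^1
Ȟ^0 = (4 − 3) − 0 = 1, so Ȟ^0 ≅ Z
Ȟ^1 = (6 − 3) − 3 = 0, so Ȟ^1 ≅ 0
Ȟ^2 = (4 − 1) − 3 = 0, so Ȟ^2 ≅ 0


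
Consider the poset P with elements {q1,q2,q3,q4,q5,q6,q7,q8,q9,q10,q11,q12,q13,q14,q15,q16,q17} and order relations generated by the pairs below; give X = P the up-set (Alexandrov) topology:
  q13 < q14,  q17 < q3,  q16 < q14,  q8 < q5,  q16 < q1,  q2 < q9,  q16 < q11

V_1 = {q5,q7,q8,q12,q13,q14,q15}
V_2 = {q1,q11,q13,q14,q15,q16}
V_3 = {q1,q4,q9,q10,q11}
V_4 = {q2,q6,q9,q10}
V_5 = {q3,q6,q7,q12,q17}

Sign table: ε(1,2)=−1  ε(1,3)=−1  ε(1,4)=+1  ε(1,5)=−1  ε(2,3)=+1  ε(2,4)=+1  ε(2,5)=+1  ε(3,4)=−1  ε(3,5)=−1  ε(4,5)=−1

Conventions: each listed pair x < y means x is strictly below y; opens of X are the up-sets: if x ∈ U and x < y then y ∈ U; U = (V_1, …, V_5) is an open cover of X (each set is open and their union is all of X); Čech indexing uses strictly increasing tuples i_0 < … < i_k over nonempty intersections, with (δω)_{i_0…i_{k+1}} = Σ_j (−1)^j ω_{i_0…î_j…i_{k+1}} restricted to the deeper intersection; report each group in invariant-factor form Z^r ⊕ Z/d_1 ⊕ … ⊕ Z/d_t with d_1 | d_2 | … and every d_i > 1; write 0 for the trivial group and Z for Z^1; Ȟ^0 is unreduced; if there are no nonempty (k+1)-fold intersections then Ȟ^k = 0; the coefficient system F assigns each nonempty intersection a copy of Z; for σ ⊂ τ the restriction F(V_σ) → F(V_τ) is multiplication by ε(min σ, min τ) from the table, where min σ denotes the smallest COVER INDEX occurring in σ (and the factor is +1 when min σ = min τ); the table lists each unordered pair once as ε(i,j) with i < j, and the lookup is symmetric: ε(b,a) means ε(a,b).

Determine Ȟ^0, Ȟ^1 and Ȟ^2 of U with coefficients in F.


Ȟ^0(U;F) ≅ Z, Ȟ^1(U;F) ≅ Z and Ȟ^2(U;F) ≅ 0

nerve simplices:
  V12={q13,q14,q15} V15={q7,q12} V23={q1,q11} V34={q9,q10} V45={q6}
C dims 5,5; δ0: rk 4, SNF 1^4
degree 0: 5−4−0 = 1 → Ȟ^0 ≅ Z
degree 1: 5−0−4 = 1 → Ȟ^1 ≅ Z
degree 2: 0−0−0 = 0 → Ȟ^2 ≅ 0


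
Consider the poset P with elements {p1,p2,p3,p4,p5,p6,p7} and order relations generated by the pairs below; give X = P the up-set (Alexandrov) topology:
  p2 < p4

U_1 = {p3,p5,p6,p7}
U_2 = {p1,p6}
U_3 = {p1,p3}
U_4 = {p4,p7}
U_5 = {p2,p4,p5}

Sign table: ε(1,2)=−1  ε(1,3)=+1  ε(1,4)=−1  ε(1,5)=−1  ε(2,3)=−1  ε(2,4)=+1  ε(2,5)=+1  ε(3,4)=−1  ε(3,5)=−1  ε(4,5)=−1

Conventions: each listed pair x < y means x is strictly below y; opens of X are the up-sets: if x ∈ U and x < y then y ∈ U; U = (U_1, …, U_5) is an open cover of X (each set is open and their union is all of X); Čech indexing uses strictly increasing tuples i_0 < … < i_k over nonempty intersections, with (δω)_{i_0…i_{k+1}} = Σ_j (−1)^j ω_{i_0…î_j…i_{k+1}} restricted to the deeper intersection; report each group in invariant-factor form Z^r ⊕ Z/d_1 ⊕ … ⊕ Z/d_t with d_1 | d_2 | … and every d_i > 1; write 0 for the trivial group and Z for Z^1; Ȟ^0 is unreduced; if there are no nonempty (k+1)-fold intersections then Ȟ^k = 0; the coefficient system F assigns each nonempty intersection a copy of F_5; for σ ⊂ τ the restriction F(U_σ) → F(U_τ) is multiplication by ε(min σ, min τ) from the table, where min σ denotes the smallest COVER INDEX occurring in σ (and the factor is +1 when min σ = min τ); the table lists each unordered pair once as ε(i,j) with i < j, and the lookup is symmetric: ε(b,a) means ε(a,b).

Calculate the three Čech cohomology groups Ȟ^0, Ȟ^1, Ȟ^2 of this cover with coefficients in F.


Ȟ^0(U;F) ≅ 0; Ȟ^1(U;F) ≅ Z/5; Ȟ^2(U;F) ≅ 0

cover nerve:
  U12={p6} U13={p3} U14={p7} U15={p5} U23={p1} U45={p4}
C dims 5,6; δ0: rk_F5 5
Ȟ^0: (5−5)−0=0 ⇒ 0
Ȟ^1: (6−0)−5=1 ⇒ Z/5
Ȟ^2: (0−0)−0=0 ⇒ 0


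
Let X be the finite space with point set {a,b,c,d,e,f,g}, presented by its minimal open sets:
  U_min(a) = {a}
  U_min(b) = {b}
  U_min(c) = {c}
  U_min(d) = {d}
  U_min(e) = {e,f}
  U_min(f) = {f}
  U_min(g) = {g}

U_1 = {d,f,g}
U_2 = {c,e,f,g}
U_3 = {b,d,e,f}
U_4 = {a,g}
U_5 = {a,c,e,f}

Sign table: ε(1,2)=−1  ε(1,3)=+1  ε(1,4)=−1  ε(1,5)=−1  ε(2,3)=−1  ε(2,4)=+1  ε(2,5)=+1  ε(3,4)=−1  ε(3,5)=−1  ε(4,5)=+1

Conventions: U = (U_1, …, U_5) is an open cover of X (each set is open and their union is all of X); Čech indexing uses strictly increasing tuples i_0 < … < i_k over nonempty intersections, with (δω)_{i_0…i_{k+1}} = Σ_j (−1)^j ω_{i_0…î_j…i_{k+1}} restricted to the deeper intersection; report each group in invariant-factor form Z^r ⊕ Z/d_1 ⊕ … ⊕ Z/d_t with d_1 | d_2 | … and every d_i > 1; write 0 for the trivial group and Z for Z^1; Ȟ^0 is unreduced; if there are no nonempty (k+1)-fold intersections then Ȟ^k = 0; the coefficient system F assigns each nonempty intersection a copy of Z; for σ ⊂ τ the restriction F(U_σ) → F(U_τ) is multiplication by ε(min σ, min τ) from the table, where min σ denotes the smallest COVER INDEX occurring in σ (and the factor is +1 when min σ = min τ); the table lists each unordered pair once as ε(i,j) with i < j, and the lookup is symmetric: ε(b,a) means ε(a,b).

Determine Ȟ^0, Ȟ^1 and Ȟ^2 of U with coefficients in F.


Ȟ^0(U;F) ≅ Z; Ȟ^1(U;F) ≅ Z; Ȟ^2(U;F) ≅ 0

intersection data:
  U12={f,g} U13={d,f} U14={g} U15={f} U23={e,f} U24={g} U25={c,e,f} U35={e,f} U45={a}
  U123={f} U124={g} U125={f} U135={f} U235={e,f}
  U1235={f}
C dims 5,9,5,1; δ0: rk 4, SNF 1^4; δ1: rk 4, SNF 1^4; δ2: rk 1, SNF 1^1
Ȟ^0 = (5 − 4) − 0 = 1, so Ȟ^0 ≅ Z
Ȟ^1 = (9 − 4) − 4 = 1, so Ȟ^1 ≅ Z
Ȟ^2 = (5 − 1) − 4 = 0, so Ȟ^2 ≅ 0


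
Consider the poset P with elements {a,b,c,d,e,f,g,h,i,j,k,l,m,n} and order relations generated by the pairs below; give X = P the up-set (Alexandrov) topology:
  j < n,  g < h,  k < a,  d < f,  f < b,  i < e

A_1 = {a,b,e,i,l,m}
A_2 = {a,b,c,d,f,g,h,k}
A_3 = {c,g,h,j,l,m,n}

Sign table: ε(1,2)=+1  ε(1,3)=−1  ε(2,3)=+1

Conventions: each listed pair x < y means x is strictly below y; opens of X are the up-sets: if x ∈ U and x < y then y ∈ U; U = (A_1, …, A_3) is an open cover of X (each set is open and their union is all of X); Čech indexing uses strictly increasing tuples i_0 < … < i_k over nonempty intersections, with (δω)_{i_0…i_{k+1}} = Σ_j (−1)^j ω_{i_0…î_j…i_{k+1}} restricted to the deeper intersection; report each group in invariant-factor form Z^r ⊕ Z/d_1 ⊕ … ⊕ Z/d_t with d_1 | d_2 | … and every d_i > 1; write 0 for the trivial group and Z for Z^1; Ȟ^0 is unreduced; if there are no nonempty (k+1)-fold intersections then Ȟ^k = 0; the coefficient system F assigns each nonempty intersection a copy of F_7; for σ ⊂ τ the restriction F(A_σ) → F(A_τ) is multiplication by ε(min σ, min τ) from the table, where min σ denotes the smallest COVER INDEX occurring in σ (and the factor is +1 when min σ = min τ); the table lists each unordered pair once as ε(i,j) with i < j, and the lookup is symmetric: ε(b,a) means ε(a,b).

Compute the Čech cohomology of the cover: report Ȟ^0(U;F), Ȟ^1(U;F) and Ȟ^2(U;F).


nerve of the cover:
  A12={a,b} A13={l,m} A23={c,g,h}
C dims 3,3; δ0: rk_F7 3
Ȟ^0 = (3 − 3) − 0 = 0, so Ȟ^0 ≅ 0
Ȟ^1 = (3 − 0) − 3 = 0, so Ȟ^1 ≅ 0
Ȟ^2 = (0 − 0) − 0 = 0, so Ȟ^2 ≅ 0

Ȟ^0 = 0,  Ȟ^1 = 0,  Ȟ^2 = 0


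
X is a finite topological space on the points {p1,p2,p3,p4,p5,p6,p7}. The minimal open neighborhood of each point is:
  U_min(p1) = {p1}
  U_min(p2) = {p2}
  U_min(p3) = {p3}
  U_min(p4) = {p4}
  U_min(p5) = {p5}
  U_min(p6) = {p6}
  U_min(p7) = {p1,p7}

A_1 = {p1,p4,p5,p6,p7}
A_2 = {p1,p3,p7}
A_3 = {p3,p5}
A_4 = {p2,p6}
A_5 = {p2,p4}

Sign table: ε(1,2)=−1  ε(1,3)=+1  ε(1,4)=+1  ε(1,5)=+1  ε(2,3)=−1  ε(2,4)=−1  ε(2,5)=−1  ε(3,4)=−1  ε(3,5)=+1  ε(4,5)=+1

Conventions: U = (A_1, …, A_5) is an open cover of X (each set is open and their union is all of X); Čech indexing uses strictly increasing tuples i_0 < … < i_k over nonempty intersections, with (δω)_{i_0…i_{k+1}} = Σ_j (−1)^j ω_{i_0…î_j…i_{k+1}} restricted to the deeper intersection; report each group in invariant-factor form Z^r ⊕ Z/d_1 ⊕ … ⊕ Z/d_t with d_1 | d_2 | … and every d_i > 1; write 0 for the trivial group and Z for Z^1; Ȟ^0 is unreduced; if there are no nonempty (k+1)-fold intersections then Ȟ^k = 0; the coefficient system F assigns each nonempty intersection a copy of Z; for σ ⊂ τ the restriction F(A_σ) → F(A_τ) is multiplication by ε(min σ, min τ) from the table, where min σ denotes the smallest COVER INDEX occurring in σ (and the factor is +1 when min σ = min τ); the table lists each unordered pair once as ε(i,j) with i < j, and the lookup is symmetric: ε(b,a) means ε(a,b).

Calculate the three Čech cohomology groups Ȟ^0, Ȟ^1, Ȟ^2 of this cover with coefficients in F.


Ȟ^0 ≅ Z, Ȟ^1 ≅ Z^2 and Ȟ^2 ≅ 0

nerve simplices:
  A12={p1,p7} A13={p5} A14={p6} A15={p4} A23={p3} A45={p2}
C dims 5,6; δ0: rk 4, SNF 1^4
degree 0: 5−4−0 = 1 → Ȟ^0 ≅ Z
degree 1: 6−0−4 = 2 → Ȟ^1 ≅ Z^2
degree 2: 0−0−0 = 0 → Ȟ^2 ≅ 0


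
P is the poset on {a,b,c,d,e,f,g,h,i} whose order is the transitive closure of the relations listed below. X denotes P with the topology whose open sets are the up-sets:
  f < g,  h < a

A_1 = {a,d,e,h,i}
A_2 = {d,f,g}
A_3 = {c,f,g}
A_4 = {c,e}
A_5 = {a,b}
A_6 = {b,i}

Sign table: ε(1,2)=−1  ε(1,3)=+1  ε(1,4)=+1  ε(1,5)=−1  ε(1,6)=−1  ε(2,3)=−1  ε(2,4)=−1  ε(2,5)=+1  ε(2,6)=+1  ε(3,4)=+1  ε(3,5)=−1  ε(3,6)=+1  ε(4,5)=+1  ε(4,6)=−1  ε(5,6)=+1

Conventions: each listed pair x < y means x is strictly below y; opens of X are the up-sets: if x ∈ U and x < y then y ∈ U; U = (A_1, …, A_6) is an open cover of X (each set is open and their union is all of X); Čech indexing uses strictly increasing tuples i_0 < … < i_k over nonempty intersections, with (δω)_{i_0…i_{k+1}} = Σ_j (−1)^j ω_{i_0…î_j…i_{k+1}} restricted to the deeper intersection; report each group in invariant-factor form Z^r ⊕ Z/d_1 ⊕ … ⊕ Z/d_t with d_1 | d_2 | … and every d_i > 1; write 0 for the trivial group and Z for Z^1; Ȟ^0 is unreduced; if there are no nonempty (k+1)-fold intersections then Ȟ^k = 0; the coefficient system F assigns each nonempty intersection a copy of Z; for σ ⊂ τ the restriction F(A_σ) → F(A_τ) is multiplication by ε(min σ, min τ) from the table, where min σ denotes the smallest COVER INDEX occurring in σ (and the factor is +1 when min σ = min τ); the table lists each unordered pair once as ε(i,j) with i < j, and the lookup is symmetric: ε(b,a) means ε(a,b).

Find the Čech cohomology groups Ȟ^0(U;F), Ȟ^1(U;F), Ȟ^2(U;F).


nonempty intersections:
  A12={d} A14={e} A15={a} A16={i} A23={f,g} A34={c} A56={b}
C dims 6,7; δ0: rk 5, SNF 1^5
Ȟ^0: (6−5)−0=1 ⇒ Z
Ȟ^1: (7−0)−5=2 ⇒ Z^2
Ȟ^2: (0−0)−0=0 ⇒ 0

Ȟ^0 ≅ Z, Ȟ^1 ≅ Z^2 and Ȟ^2 ≅ 0


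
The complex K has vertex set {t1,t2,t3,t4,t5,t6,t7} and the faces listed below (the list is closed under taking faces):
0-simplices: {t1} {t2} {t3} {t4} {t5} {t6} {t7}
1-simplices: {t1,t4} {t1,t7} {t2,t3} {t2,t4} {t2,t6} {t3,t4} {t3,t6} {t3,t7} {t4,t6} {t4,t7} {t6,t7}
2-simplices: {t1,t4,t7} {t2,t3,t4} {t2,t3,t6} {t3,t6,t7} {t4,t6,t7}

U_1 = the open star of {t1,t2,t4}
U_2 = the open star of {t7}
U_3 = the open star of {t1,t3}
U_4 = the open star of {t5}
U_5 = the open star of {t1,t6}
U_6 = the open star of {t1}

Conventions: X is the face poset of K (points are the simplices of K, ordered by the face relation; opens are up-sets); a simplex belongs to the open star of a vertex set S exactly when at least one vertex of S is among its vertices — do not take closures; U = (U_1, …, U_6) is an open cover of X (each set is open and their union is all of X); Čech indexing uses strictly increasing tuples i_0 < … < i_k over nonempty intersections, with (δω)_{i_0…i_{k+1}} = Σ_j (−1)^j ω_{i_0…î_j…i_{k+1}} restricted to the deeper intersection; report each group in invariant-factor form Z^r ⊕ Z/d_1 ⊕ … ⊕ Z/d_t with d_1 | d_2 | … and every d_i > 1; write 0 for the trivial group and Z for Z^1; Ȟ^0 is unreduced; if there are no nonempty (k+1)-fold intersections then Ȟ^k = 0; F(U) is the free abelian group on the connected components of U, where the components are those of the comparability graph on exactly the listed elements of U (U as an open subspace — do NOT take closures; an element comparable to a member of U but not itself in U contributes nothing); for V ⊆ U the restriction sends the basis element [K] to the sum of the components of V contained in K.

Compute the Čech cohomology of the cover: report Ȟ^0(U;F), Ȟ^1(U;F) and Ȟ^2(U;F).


Ȟ^0 ≅ Z^2,  Ȟ^1 ≅ Z,  Ȟ^2 ≅ 0

nonempty intersections:
  U1={{t1},{t2},{t4},{t1,t4},{t1,t7},{t2,t3},{t2,t4},{t2,t6},{t3,t4},{t4,t6},{t4,t7},{t1,t4,t7},{t2,t3,t4},{t2,t3,t6},{t4,t6,t7}} U2={{t7},{t1,t7},{t3,t7},{t4,t7},{t6,t7},{t1,t4,t7},{t3,t6,t7},{t4,t6,t7}} U3={{t1},{t3},{t1,t4},{t1,t7},{t2,t3},{t3,t4},{t3,t6},{t3,t7},{t1,t4,t7},{t2,t3,t4},{t2,t3,t6},{t3,t6,t7}} U4={{t5}} U5={{t1},{t6},{t1,t4},{t1,t7},{t2,t6},{t3,t6},{t4,t6},{t6,t7},{t1,t4,t7},{t2,t3,t6},{t3,t6,t7},{t4,t6,t7}} U6={{t1},{t1,t4},{t1,t7},{t1,t4,t7}}
  U12={{t1,t7},{t4,t7},{t1,t4,t7},{t4,t6,t7}} U13={{t1},{t1,t4},{t1,t7},{t2,t3},{t3,t4},{t1,t4,t7},{t2,t3,t4},{t2,t3,t6}} U15={{t1},{t1,t4},{t1,t7},{t2,t6},{t4,t6},{t1,t4,t7},{t2,t3,t6},{t4,t6,t7}} U16={{t1},{t1,t4},{t1,t7},{t1,t4,t7}} U23={{t1,t7},{t3,t7},{t1,t4,t7},{t3,t6,t7}} U25={{t1,t7},{t6,t7},{t1,t4,t7},{t3,t6,t7},{t4,t6,t7}} U26={{t1,t7},{t1,t4,t7}} U35={{t1},{t1,t4},{t1,t7},{t3,t6},{t1,t4,t7},{t2,t3,t6},{t3,t6,t7}} U36={{t1},{t1,t4},{t1,t7},{t1,t4,t7}} U56={{t1},{t1,t4},{t1,t7},{t1,t4,t7}}
  U123={{t1,t7},{t1,t4,t7}} U125={{t1,t7},{t1,t4,t7},{t4,t6,t7}} U126={{t1,t7},{t1,t4,t7}} U135={{t1},{t1,t4},{t1,t7},{t1,t4,t7},{t2,t3,t6}} U136={{t1},{t1,t4},{t1,t7},{t1,t4,t7}} U156={{t1},{t1,t4},{t1,t7},{t1,t4,t7}} U235={{t1,t7},{t1,t4,t7},{t3,t6,t7}} U236={{t1,t7},{t1,t4,t7}} U256={{t1,t7},{t1,t4,t7}} U356={{t1},{t1,t4},{t1,t7},{t1,t4,t7}}
  U1235={{t1,t7},{t1,t4,t7}} U1236={{t1,t7},{t1,t4,t7}} U1256={{t1,t7},{t1,t4,t7}} U1356={{t1},{t1,t4},{t1,t7},{t1,t4,t7}} U2356={{t1,t7},{t1,t4,t7}}
  U12356={{t1,t7},{t1,t4,t7}}
components per intersection:
  U1: {{t1},{t2},{t4},{t1,t4},{t1,t7},{t2,t3},{t2,t4},{t2,t6},{t3,t4},{t4,t6},{t4,t7},{t1,t4,t7},{t2,t3,t4},{t2,t3,t6},{t4,t6,t7}}
  U2: {{t7},{t1,t7},{t3,t7},{t4,t7},{t6,t7},{t1,t4,t7},{t3,t6,t7},{t4,t6,t7}}
  U3: {{t1},{t1,t4},{t1,t7},{t1,t4,t7}} {{t3},{t2,t3},{t3,t4},{t3,t6},{t3,t7},{t2,t3,t4},{t2,t3,t6},{t3,t6,t7}}
  U4: {{t5}}
  U5: {{t1},{t1,t4},{t1,t7},{t1,t4,t7}} {{t6},{t2,t6},{t3,t6},{t4,t6},{t6,t7},{t2,t3,t6},{t3,t6,t7},{t4,t6,t7}}
  U6: {{t1},{t1,t4},{t1,t7},{t1,t4,t7}}
  U12: {{t1,t7},{t4,t7},{t1,t4,t7},{t4,t6,t7}}
  U13: {{t1},{t1,t4},{t1,t7},{t1,t4,t7}} {{t2,t3},{t3,t4},{t2,t3,t4},{t2,t3,t6}}
  U15: {{t1},{t1,t4},{t1,t7},{t1,t4,t7}} {{t2,t6},{t2,t3,t6}} {{t4,t6},{t4,t6,t7}}
  U16: {{t1},{t1,t4},{t1,t7},{t1,t4,t7}}
  U23: {{t1,t7},{t1,t4,t7}} {{t3,t7},{t3,t6,t7}}
  U25: {{t1,t7},{t1,t4,t7}} {{t6,t7},{t3,t6,t7},{t4,t6,t7}}
  U26: {{t1,t7},{t1,t4,t7}}
  U35: {{t1},{t1,t4},{t1,t7},{t1,t4,t7}} {{t3,t6},{t2,t3,t6},{t3,t6,t7}}
  U36: {{t1},{t1,t4},{t1,t7},{t1,t4,t7}}
  U56: {{t1},{t1,t4},{t1,t7},{t1,t4,t7}}
  U123: {{t1,t7},{t1,t4,t7}}
  U125: {{t1,t7},{t1,t4,t7}} {{t4,t6,t7}}
  U126: {{t1,t7},{t1,t4,t7}}
  U135: {{t1},{t1,t4},{t1,t7},{t1,t4,t7}} {{t2,t3,t6}}
  U136: {{t1},{t1,t4},{t1,t7},{t1,t4,t7}}
  U156: {{t1},{t1,t4},{t1,t7},{t1,t4,t7}}
  U235: {{t1,t7},{t1,t4,t7}} {{t3,t6,t7}}
  U236: {{t1,t7},{t1,t4,t7}}
  U256: {{t1,t7},{t1,t4,t7}}
  U356: {{t1},{t1,t4},{t1,t7},{t1,t4,t7}}
  U1235: {{t1,t7},{t1,t4,t7}}
  U1236: {{t1,t7},{t1,t4,t7}}
  U1256: {{t1,t7},{t1,t4,t7}}
  U1356: {{t1},{t1,t4},{t1,t7},{t1,t4,t7}}
  U2356: {{t1,t7},{t1,t4,t7}}
  U12356: {{t1,t7},{t1,t4,t7}}
C dims 8,16,13,5; δ0: rk 6, SNF 1^6; δ1: rk 9, SNF 1^9; δ2: rk 4, SNF 1^4
Ȟ^0: (8−6)−0=2 ⇒ Z^2
Ȟ^1: (16−9)−6=1 ⇒ Z
Ȟ^2: (13−4)−9=0 ⇒ 0


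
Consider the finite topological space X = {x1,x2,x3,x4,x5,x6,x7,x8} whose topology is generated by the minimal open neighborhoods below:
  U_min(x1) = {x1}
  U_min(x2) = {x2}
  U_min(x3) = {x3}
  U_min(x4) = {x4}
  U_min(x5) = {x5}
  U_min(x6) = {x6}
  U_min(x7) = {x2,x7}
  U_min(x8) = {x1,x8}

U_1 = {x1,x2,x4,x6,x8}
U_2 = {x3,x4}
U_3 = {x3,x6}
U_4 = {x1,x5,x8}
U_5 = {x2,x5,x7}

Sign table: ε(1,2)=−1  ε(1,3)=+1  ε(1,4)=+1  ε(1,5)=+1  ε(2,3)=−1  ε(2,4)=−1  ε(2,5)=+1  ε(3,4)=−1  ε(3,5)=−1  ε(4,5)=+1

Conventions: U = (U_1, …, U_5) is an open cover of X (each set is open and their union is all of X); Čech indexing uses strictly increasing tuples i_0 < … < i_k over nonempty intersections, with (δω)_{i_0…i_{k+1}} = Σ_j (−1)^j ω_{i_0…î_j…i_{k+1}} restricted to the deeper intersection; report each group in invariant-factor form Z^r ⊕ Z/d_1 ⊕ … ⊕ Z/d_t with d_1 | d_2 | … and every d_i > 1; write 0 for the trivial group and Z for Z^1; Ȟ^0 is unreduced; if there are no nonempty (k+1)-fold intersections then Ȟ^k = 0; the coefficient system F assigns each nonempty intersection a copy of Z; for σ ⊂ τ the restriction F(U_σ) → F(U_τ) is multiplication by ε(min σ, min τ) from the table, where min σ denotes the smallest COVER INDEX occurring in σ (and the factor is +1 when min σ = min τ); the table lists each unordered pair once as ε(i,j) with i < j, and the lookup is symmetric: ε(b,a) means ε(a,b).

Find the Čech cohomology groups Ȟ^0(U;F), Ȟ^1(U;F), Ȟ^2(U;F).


cover nerve:
  U12={x4} U13={x6} U14={x1,x8} U15={x2} U23={x3} U45={x5}
C dims 5,6; δ0: rk 4, SNF 1^4
Ȟ^0: (5−4)−0=1 ⇒ Z
Ȟ^1: (6−0)−4=2 ⇒ Z^2
Ȟ^2: (0−0)−0=0 ⇒ 0

Ȟ^0(U;F) ≅ Z; Ȟ^1(U;F) ≅ Z^2; Ȟ^2(U;F) ≅ 0


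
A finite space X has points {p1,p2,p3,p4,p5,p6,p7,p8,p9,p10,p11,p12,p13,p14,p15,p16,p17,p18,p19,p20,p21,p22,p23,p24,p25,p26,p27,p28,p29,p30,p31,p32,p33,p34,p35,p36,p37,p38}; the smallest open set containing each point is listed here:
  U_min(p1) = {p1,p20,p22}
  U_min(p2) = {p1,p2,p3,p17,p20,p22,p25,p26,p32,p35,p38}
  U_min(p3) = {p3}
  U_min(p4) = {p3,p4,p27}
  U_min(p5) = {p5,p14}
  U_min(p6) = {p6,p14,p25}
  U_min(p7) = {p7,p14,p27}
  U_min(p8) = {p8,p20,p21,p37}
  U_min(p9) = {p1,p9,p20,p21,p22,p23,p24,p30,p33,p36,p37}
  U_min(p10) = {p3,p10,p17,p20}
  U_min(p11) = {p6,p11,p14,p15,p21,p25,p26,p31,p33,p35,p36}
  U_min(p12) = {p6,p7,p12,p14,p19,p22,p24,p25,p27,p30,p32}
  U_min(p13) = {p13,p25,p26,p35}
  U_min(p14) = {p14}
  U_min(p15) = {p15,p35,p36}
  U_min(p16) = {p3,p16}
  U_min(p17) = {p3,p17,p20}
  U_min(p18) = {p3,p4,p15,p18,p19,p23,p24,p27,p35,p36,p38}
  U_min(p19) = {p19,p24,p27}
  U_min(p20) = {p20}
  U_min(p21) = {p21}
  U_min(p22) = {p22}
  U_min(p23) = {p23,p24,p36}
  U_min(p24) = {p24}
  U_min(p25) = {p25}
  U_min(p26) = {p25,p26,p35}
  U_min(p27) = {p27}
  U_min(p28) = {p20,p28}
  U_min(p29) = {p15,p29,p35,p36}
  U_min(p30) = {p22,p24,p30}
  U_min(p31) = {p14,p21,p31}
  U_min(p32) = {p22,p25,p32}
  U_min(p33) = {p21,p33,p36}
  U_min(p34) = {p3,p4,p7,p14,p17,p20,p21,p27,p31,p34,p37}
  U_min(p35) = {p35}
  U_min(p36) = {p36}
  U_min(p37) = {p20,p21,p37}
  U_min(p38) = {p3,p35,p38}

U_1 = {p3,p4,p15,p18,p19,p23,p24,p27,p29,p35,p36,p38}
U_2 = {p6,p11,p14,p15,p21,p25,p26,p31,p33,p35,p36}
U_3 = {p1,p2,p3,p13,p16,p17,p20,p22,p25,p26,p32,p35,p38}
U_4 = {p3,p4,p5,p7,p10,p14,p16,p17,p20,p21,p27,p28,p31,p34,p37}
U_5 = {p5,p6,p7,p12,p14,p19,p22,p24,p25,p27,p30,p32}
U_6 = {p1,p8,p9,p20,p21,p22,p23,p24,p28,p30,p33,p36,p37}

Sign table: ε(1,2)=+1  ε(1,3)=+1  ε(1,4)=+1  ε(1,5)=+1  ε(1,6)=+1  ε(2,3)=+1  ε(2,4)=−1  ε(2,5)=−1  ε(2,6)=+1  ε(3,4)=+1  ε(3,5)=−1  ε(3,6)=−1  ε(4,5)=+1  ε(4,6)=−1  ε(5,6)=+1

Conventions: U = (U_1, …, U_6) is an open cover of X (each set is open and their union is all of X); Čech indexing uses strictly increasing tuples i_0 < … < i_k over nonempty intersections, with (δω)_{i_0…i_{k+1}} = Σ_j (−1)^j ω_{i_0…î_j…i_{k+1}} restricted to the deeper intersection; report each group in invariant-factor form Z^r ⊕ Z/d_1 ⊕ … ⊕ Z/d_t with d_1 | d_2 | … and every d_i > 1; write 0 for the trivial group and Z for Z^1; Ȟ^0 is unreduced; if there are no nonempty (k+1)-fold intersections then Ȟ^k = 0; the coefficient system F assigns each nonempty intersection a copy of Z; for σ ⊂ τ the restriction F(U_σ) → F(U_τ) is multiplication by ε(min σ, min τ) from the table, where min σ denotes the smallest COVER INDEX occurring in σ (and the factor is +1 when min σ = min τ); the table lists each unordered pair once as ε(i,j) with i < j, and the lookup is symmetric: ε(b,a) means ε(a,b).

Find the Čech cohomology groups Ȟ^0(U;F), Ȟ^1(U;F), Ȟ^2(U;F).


nonempty intersections:
  U12={p15,p35,p36} U13={p3,p35,p38} U14={p3,p4,p27} U15={p19,p24,p27} U16={p23,p24,p36} U23={p25,p26,p35} U24={p14,p21,p31} U25={p6,p14,p25} U26={p21,p33,p36} U34={p3,p16,p17,p20} U35={p22,p25,p32} U36={p1,p20,p22} U45={p5,p7,p14,p27} U46={p20,p21,p28,p37} U56={p22,p24,p30}
  U123={p35} U126={p36} U134={p3} U145={p27} U156={p24} U235={p25} U245={p14} U246={p21} U346={p20} U356={p22}
C dims 6,15,10; δ0: rk 6, SNF 1^5·2; δ1: rk 9, SNF 1^9
Ȟ^0: (6−6)−0=0 ⇒ 0
Ȟ^1: (15−9)−6=0 plus torsion [2] ⇒ Z/2
Ȟ^2: (10−0)−9=1 ⇒ Z

Ȟ^0 = 0; Ȟ^1 = Z/2; Ȟ^2 = Z
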